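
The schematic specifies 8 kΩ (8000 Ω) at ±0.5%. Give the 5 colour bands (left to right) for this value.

8000 Ω = 800 × 10^1.
8 → grey
0 → black
0 → black
Multiplier 10^1 → brown.
±0.5% tolerance → green.

grey, black, black, brown, green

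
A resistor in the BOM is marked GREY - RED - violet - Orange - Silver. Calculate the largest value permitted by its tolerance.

Grey → 8 (first significant figure)
Red → 2 (second significant figure)
Violet → 7 (third significant figure)
Orange → ×10^3 multiplier
Silver → ±10% tolerance
827 × 1000 = 827000 Ω
Largest = 827000 × (1 + 10/100) = 909700 Ω.

909700 Ω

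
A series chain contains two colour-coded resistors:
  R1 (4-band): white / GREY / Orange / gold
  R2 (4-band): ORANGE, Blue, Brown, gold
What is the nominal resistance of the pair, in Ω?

98360 Ω

R1: white, grey → 98; orange ×10^3 → 98000 Ω.
R2: orange, blue → 36; brown ×10 → 360 Ω.
Series: 98000 + 360 = 98360 Ω.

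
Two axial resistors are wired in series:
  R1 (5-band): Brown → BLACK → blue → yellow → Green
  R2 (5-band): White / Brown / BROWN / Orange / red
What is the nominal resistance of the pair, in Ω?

1971000 Ω

R1: brown, black, blue → 106; yellow ×10^4 → 1060000 Ω.
R2: white, brown, brown → 911; orange ×10^3 → 911000 Ω.
Series: 1060000 + 911000 = 1971000 Ω.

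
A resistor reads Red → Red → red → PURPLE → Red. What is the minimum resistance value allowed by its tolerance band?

Red → 2 (first significant figure)
Red → 2 (second significant figure)
Red → 2 (third significant figure)
Violet → ×10^7 multiplier
Red → ±2% tolerance
222 × 10000000 = 2220000000 Ω
Minimum = 2220000000 × (1 − 2/100) = 2175600000 Ω.

2175600000 Ω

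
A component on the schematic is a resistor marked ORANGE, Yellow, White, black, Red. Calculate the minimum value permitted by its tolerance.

342.02 Ω

Orange → 3 (first significant figure)
Yellow → 4 (second significant figure)
White → 9 (third significant figure)
Black → ×1 multiplier
Red → ±2% tolerance
349 × 1 = 349 Ω
Minimum = 349 × (1 − 2/100) = 342.02 Ω.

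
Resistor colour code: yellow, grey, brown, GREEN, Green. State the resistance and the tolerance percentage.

Yellow → 4 (first significant figure)
Grey → 8 (second significant figure)
Brown → 1 (third significant figure)
Green → ×10^5 multiplier
Green → ±0.5% tolerance
481 × 100000 = 48100000 Ω

48100000 Ω ±0.5%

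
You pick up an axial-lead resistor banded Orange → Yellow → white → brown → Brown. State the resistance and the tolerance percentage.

3490 Ω ±1%

Orange → 3 (first significant figure)
Yellow → 4 (second significant figure)
White → 9 (third significant figure)
Brown → ×10 multiplier
Brown → ±1% tolerance
349 × 10 = 3490 Ω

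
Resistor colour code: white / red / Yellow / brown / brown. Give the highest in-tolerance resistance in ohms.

White → 9 (first significant figure)
Red → 2 (second significant figure)
Yellow → 4 (third significant figure)
Brown → ×10 multiplier
Brown → ±1% tolerance
924 × 10 = 9240 Ω
Highest = 9240 × (1 + 1/100) = 9332.4 Ω.

9332.4 Ω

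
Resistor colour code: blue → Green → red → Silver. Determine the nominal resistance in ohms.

6500 Ω

Blue → 6 (first significant figure)
Green → 5 (second significant figure)
Red → ×10^2 multiplier
65 × 100 = 6500 Ω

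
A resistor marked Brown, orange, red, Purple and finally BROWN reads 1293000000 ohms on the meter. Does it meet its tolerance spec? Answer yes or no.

no

Brown → 1 (first significant figure)
Orange → 3 (second significant figure)
Red → 2 (third significant figure)
Violet → ×10^7 multiplier
Brown → ±1% tolerance
132 × 10000000 = 1320000000 Ω
Allowed range: 1306800000 Ω to 1333200000 Ω.
1293000000 ohms lies outside that range.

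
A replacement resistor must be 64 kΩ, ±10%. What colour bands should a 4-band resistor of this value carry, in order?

blue, yellow, orange, silver

64000 Ω = 64 × 10^3.
6 → blue
4 → yellow
Multiplier 10^3 → orange.
±10% tolerance → silver.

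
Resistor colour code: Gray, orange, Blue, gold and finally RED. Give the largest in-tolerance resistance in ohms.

Grey → 8 (first significant figure)
Orange → 3 (second significant figure)
Blue → 6 (third significant figure)
Gold → ×0.1 multiplier
Red → ±2% tolerance
836 × 0.1 = 83.6 Ω
Largest = 83.6 × (1 + 2/100) = 85.272 Ω.

85.272 Ω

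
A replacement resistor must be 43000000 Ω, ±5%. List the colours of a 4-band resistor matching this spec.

43000000 Ω = 43 × 10^6.
4 → yellow
3 → orange
Multiplier 10^6 → blue.
±5% tolerance → gold.

yellow, orange, blue, gold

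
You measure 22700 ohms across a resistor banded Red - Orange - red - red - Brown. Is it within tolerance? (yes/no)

Red → 2 (first significant figure)
Orange → 3 (second significant figure)
Red → 2 (third significant figure)
Red → ×10^2 multiplier
Brown → ±1% tolerance
232 × 100 = 23200 Ω
Allowed range: 22968 Ω to 23432 Ω.
22700 ohms lies outside that range.

no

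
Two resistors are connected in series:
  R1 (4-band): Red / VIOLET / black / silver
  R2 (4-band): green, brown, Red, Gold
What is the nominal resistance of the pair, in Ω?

R1: red, violet → 27; black ×1 → 27 Ω.
R2: green, brown → 51; red ×10^2 → 5100 Ω.
Series: 27 + 5100 = 5127 Ω.

5127 Ω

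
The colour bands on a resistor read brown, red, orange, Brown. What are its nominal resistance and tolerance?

Brown → 1 (first significant figure)
Red → 2 (second significant figure)
Orange → ×10^3 multiplier
Brown → ±1% tolerance
12 × 1000 = 12000 Ω

12000 Ω ±1%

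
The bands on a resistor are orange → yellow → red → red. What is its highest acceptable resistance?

Orange → 3 (first significant figure)
Yellow → 4 (second significant figure)
Red → ×10^2 multiplier
Red → ±2% tolerance
34 × 100 = 3400 Ω
Highest = 3400 × (1 + 2/100) = 3468 Ω.

3468 Ω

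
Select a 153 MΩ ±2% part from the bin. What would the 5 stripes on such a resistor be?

153000000 Ω = 153 × 10^6.
1 → brown
5 → green
3 → orange
Multiplier 10^6 → blue.
±2% tolerance → red.

brown, green, orange, blue, red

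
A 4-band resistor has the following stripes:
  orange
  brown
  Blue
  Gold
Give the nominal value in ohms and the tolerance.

31000000 Ω ±5%

Orange → 3 (first significant figure)
Brown → 1 (second significant figure)
Blue → ×10^6 multiplier
Gold → ±5% tolerance
31 × 1000000 = 31000000 Ω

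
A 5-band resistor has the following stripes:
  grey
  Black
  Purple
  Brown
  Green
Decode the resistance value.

Grey → 8 (first significant figure)
Black → 0 (second significant figure)
Violet → 7 (third significant figure)
Brown → ×10 multiplier
807 × 10 = 8070 Ω

8070 Ω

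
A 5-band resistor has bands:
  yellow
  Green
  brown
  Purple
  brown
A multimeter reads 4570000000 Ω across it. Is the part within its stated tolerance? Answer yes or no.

Yellow → 4 (first significant figure)
Green → 5 (second significant figure)
Brown → 1 (third significant figure)
Violet → ×10^7 multiplier
Brown → ±1% tolerance
451 × 10000000 = 4510000000 Ω
Allowed range: 4464900000 Ω to 4555100000 Ω.
4570000000 Ω lies outside that range.

no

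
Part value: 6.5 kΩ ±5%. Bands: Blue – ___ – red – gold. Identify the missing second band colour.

green

6500 Ω = 65 × 10^2.
The second band gives digit 5 of the significand, and 5 is green.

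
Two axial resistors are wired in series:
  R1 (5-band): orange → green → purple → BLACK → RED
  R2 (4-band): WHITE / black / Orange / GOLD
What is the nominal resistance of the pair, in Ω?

90357 Ω

R1: orange, green, violet → 357; black ×1 → 357 Ω.
R2: white, black → 90; orange ×10^3 → 90000 Ω.
Series: 357 + 90000 = 90357 Ω.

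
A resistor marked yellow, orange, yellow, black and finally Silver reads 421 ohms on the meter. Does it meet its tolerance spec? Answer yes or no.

yes

Yellow → 4 (first significant figure)
Orange → 3 (second significant figure)
Yellow → 4 (third significant figure)
Black → ×1 multiplier
Silver → ±10% tolerance
434 × 1 = 434 Ω
Allowed range: 390.6 Ω to 477.4 Ω.
421 ohms lies inside that range.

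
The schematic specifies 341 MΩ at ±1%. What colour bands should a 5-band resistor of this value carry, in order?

341000000 Ω = 341 × 10^6.
3 → orange
4 → yellow
1 → brown
Multiplier 10^6 → blue.
±1% tolerance → brown.

orange, yellow, brown, blue, brown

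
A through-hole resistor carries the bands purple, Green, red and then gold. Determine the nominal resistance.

7500 Ω

Violet → 7 (first significant figure)
Green → 5 (second significant figure)
Red → ×10^2 multiplier
75 × 100 = 7500 Ω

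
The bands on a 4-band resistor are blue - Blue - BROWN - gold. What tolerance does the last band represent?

The last band, gold, is the tolerance band.
Gold corresponds to ±5%.

±5%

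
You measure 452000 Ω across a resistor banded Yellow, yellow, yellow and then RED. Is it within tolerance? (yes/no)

Yellow → 4 (first significant figure)
Yellow → 4 (second significant figure)
Yellow → ×10^4 multiplier
Red → ±2% tolerance
44 × 10000 = 440000 Ω
Allowed range: 431200 Ω to 448800 Ω.
452000 Ω lies outside that range.

no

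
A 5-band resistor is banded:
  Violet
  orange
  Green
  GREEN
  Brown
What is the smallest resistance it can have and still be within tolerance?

Violet → 7 (first significant figure)
Orange → 3 (second significant figure)
Green → 5 (third significant figure)
Green → ×10^5 multiplier
Brown → ±1% tolerance
735 × 100000 = 73500000 Ω
Smallest = 73500000 × (1 − 1/100) = 72765000 Ω.

72765000 Ω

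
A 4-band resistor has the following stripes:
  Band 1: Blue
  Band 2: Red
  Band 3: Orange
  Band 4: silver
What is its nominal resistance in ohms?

Blue → 6 (first significant figure)
Red → 2 (second significant figure)
Orange → ×10^3 multiplier
62 × 1000 = 62000 Ω

62000 Ω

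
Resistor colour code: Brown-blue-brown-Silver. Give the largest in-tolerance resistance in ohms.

176 Ω

Brown → 1 (first significant figure)
Blue → 6 (second significant figure)
Brown → ×10 multiplier
Silver → ±10% tolerance
16 × 10 = 160 Ω
Largest = 160 × (1 + 10/100) = 176 Ω.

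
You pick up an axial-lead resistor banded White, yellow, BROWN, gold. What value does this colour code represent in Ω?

940 Ω

White → 9 (first significant figure)
Yellow → 4 (second significant figure)
Brown → ×10 multiplier
94 × 10 = 940 Ω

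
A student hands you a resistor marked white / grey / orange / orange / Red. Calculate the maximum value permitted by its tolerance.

1002660 Ω

White → 9 (first significant figure)
Grey → 8 (second significant figure)
Orange → 3 (third significant figure)
Orange → ×10^3 multiplier
Red → ±2% tolerance
983 × 1000 = 983000 Ω
Maximum = 983000 × (1 + 2/100) = 1002660 Ω.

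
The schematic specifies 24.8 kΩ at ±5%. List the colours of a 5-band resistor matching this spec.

red, yellow, grey, red, gold

24800 Ω = 248 × 10^2.
2 → red
4 → yellow
8 → grey
Multiplier 10^2 → red.
±5% tolerance → gold.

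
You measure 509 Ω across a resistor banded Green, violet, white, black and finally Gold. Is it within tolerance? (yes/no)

no

Green → 5 (first significant figure)
Violet → 7 (second significant figure)
White → 9 (third significant figure)
Black → ×1 multiplier
Gold → ±5% tolerance
579 × 1 = 579 Ω
Allowed range: 550.05 Ω to 607.95 Ω.
509 Ω lies outside that range.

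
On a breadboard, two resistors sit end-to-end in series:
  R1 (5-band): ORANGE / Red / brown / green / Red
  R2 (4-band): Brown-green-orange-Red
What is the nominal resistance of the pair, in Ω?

32115000 Ω

R1: orange, red, brown → 321; green ×10^5 → 32100000 Ω.
R2: brown, green → 15; orange ×10^3 → 15000 Ω.
Series: 32100000 + 15000 = 32115000 Ω.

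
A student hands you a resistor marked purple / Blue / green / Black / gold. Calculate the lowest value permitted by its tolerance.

726.75 Ω

Violet → 7 (first significant figure)
Blue → 6 (second significant figure)
Green → 5 (third significant figure)
Black → ×1 multiplier
Gold → ±5% tolerance
765 × 1 = 765 Ω
Lowest = 765 × (1 − 5/100) = 726.75 Ω.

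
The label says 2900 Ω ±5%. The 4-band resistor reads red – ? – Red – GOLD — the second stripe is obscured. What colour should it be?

white

2900 Ω = 29 × 10^2.
The second band gives digit 9 of the significand, and 9 is white.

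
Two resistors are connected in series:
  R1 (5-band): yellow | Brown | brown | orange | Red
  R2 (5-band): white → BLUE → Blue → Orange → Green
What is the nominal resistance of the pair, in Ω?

1377000 Ω

R1: yellow, brown, brown → 411; orange ×10^3 → 411000 Ω.
R2: white, blue, blue → 966; orange ×10^3 → 966000 Ω.
Series: 411000 + 966000 = 1377000 Ω.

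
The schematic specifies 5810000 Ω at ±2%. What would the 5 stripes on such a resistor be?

green, grey, brown, yellow, red

5810000 Ω = 581 × 10^4.
5 → green
8 → grey
1 → brown
Multiplier 10^4 → yellow.
±2% tolerance → red.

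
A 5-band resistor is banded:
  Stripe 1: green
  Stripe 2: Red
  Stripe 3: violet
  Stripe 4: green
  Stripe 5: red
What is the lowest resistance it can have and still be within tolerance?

51646000 Ω

Green → 5 (first significant figure)
Red → 2 (second significant figure)
Violet → 7 (third significant figure)
Green → ×10^5 multiplier
Red → ±2% tolerance
527 × 100000 = 52700000 Ω
Lowest = 52700000 × (1 − 2/100) = 51646000 Ω.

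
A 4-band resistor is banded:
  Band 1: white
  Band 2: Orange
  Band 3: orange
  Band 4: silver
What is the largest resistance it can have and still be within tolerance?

102300 Ω

White → 9 (first significant figure)
Orange → 3 (second significant figure)
Orange → ×10^3 multiplier
Silver → ±10% tolerance
93 × 1000 = 93000 Ω
Largest = 93000 × (1 + 10/100) = 102300 Ω.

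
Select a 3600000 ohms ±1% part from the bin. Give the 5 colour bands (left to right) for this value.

orange, blue, black, yellow, brown

3600000 Ω = 360 × 10^4.
3 → orange
6 → blue
0 → black
Multiplier 10^4 → yellow.
±1% tolerance → brown.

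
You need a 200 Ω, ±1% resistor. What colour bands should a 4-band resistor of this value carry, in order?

red, black, brown, brown

200 Ω = 20 × 10^1.
2 → red
0 → black
Multiplier 10^1 → brown.
±1% tolerance → brown.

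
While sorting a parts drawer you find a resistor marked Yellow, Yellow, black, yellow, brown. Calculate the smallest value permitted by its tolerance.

4356000 Ω

Yellow → 4 (first significant figure)
Yellow → 4 (second significant figure)
Black → 0 (third significant figure)
Yellow → ×10^4 multiplier
Brown → ±1% tolerance
440 × 10000 = 4400000 Ω
Smallest = 4400000 × (1 − 1/100) = 4356000 Ω.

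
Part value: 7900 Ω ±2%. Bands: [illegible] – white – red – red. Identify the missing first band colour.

violet

7900 Ω = 79 × 10^2.
The first band gives digit 7 of the significand, and 7 is violet.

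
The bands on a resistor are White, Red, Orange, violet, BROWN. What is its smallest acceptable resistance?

White → 9 (first significant figure)
Red → 2 (second significant figure)
Orange → 3 (third significant figure)
Violet → ×10^7 multiplier
Brown → ±1% tolerance
923 × 10000000 = 9230000000 Ω
Smallest = 9230000000 × (1 − 1/100) = 9137700000 Ω.

9137700000 Ω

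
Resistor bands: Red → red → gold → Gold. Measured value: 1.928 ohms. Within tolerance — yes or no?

Red → 2 (first significant figure)
Red → 2 (second significant figure)
Gold → ×0.1 multiplier
Gold → ±5% tolerance
22 × 0.1 = 2.2 Ω
Allowed range: 2.09 Ω to 2.31 Ω.
1.928 ohms lies outside that range.

no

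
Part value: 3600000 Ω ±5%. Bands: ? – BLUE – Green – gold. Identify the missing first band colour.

orange

3600000 Ω = 36 × 10^5.
The first band gives digit 3 of the significand, and 3 is orange.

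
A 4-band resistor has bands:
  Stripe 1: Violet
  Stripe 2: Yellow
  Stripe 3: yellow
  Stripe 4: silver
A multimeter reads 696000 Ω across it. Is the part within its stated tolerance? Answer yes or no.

Violet → 7 (first significant figure)
Yellow → 4 (second significant figure)
Yellow → ×10^4 multiplier
Silver → ±10% tolerance
74 × 10000 = 740000 Ω
Allowed range: 666000 Ω to 814000 Ω.
696000 Ω lies inside that range.

yes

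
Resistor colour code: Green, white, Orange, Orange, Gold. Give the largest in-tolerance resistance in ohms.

Green → 5 (first significant figure)
White → 9 (second significant figure)
Orange → 3 (third significant figure)
Orange → ×10^3 multiplier
Gold → ±5% tolerance
593 × 1000 = 593000 Ω
Largest = 593000 × (1 + 5/100) = 622650 Ω.

622650 Ω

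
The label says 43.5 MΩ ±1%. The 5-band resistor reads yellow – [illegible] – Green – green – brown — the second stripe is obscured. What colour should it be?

orange

43500000 Ω = 435 × 10^5.
The second band gives digit 3 of the significand, and 3 is orange.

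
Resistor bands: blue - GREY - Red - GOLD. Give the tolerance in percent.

The last band, gold, is the tolerance band.
Gold corresponds to ±5%.

±5%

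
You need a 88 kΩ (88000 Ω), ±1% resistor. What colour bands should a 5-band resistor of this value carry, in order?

88000 Ω = 880 × 10^2.
8 → grey
8 → grey
0 → black
Multiplier 10^2 → red.
±1% tolerance → brown.

grey, grey, black, red, brown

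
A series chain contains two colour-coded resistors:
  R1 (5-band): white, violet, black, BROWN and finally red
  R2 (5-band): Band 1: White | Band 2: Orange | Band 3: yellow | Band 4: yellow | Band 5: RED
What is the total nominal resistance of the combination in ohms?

9349700 Ω

R1: white, violet, black → 970; brown ×10 → 9700 Ω.
R2: white, orange, yellow → 934; yellow ×10^4 → 9340000 Ω.
Series: 9700 + 9340000 = 9349700 Ω.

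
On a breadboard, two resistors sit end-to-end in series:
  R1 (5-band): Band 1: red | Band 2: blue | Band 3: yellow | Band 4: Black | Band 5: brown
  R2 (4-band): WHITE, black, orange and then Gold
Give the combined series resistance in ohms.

R1: red, blue, yellow → 264; black ×1 → 264 Ω.
R2: white, black → 90; orange ×10^3 → 90000 Ω.
Series: 264 + 90000 = 90264 Ω.

90264 Ω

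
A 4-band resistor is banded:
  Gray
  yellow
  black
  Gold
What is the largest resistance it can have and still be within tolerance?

Grey → 8 (first significant figure)
Yellow → 4 (second significant figure)
Black → ×1 multiplier
Gold → ±5% tolerance
84 × 1 = 84 Ω
Largest = 84 × (1 + 5/100) = 88.2 Ω.

88.2 Ω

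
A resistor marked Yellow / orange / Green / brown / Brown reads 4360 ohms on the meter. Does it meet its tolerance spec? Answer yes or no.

yes

Yellow → 4 (first significant figure)
Orange → 3 (second significant figure)
Green → 5 (third significant figure)
Brown → ×10 multiplier
Brown → ±1% tolerance
435 × 10 = 4350 Ω
Allowed range: 4306.5 Ω to 4393.5 Ω.
4360 ohms lies inside that range.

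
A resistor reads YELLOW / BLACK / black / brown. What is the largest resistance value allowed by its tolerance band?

Yellow → 4 (first significant figure)
Black → 0 (second significant figure)
Black → ×1 multiplier
Brown → ±1% tolerance
40 × 1 = 40 Ω
Largest = 40 × (1 + 1/100) = 40.4 Ω.

40.4 Ω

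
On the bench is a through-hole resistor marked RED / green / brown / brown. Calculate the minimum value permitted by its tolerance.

Red → 2 (first significant figure)
Green → 5 (second significant figure)
Brown → ×10 multiplier
Brown → ±1% tolerance
25 × 10 = 250 Ω
Minimum = 250 × (1 − 1/100) = 247.5 Ω.

247.5 Ω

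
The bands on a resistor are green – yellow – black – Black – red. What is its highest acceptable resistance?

550.8 Ω

Green → 5 (first significant figure)
Yellow → 4 (second significant figure)
Black → 0 (third significant figure)
Black → ×1 multiplier
Red → ±2% tolerance
540 × 1 = 540 Ω
Highest = 540 × (1 + 2/100) = 550.8 Ω.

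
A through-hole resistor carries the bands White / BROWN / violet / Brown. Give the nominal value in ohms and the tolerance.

White → 9 (first significant figure)
Brown → 1 (second significant figure)
Violet → ×10^7 multiplier
Brown → ±1% tolerance
91 × 10000000 = 910000000 Ω

910000000 Ω ±1%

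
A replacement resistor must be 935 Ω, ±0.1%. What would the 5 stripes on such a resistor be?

white, orange, green, black, violet

935 Ω = 935 × 10^0.
9 → white
3 → orange
5 → green
Multiplier 10^0 → black.
±0.1% tolerance → violet.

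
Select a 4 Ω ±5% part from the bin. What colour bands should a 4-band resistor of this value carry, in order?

4 Ω = 40 × 10^-1.
4 → yellow
0 → black
Multiplier 10^-1 → gold.
±5% tolerance → gold.

yellow, black, gold, gold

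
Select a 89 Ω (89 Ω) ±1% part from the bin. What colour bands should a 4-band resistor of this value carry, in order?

grey, white, black, brown

89 Ω = 89 × 10^0.
8 → grey
9 → white
Multiplier 10^0 → black.
±1% tolerance → brown.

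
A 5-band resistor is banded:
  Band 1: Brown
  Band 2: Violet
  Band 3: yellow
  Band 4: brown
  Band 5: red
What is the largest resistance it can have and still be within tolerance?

1774.8 Ω

Brown → 1 (first significant figure)
Violet → 7 (second significant figure)
Yellow → 4 (third significant figure)
Brown → ×10 multiplier
Red → ±2% tolerance
174 × 10 = 1740 Ω
Largest = 1740 × (1 + 2/100) = 1774.8 Ω.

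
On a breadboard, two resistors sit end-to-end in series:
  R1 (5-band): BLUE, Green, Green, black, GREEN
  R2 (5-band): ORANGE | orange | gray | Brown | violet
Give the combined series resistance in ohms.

R1: blue, green, green → 655; black ×1 → 655 Ω.
R2: orange, orange, grey → 338; brown ×10 → 3380 Ω.
Series: 655 + 3380 = 4035 Ω.

4035 Ω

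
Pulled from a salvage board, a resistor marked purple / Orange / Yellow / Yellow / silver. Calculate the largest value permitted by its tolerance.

Violet → 7 (first significant figure)
Orange → 3 (second significant figure)
Yellow → 4 (third significant figure)
Yellow → ×10^4 multiplier
Silver → ±10% tolerance
734 × 10000 = 7340000 Ω
Largest = 7340000 × (1 + 10/100) = 8074000 Ω.

8074000 Ω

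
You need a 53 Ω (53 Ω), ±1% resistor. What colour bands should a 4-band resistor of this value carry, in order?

53 Ω = 53 × 10^0.
5 → green
3 → orange
Multiplier 10^0 → black.
±1% tolerance → brown.

green, orange, black, brown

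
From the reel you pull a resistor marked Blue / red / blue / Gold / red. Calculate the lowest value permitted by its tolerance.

Blue → 6 (first significant figure)
Red → 2 (second significant figure)
Blue → 6 (third significant figure)
Gold → ×0.1 multiplier
Red → ±2% tolerance
626 × 0.1 = 62.6 Ω
Lowest = 62.6 × (1 − 2/100) = 61.348 Ω.

61.348 Ω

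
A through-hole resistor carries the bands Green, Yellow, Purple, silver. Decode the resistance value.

Green → 5 (first significant figure)
Yellow → 4 (second significant figure)
Violet → ×10^7 multiplier
54 × 10000000 = 540000000 Ω

540000000 Ω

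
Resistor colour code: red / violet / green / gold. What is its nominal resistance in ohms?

Red → 2 (first significant figure)
Violet → 7 (second significant figure)
Green → ×10^5 multiplier
27 × 100000 = 2700000 Ω

2700000 Ω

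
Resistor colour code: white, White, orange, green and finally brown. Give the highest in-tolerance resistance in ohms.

White → 9 (first significant figure)
White → 9 (second significant figure)
Orange → 3 (third significant figure)
Green → ×10^5 multiplier
Brown → ±1% tolerance
993 × 100000 = 99300000 Ω
Highest = 99300000 × (1 + 1/100) = 100293000 Ω.

100293000 Ω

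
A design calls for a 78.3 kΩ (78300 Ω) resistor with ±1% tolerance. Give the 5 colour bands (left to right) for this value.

78300 Ω = 783 × 10^2.
7 → violet
8 → grey
3 → orange
Multiplier 10^2 → red.
±1% tolerance → brown.

violet, grey, orange, red, brown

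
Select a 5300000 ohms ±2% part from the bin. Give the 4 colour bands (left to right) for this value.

green, orange, green, red

5300000 Ω = 53 × 10^5.
5 → green
3 → orange
Multiplier 10^5 → green.
±2% tolerance → red.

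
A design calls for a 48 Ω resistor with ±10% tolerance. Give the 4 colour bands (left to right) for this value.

48 Ω = 48 × 10^0.
4 → yellow
8 → grey
Multiplier 10^0 → black.
±10% tolerance → silver.

yellow, grey, black, silver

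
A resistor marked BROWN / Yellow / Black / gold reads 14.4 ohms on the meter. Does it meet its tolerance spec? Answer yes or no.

yes

Brown → 1 (first significant figure)
Yellow → 4 (second significant figure)
Black → ×1 multiplier
Gold → ±5% tolerance
14 × 1 = 14 Ω
Allowed range: 13.3 Ω to 14.7 Ω.
14.4 ohms lies inside that range.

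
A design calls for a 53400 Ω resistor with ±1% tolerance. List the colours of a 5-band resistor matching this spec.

53400 Ω = 534 × 10^2.
5 → green
3 → orange
4 → yellow
Multiplier 10^2 → red.
±1% tolerance → brown.

green, orange, yellow, red, brown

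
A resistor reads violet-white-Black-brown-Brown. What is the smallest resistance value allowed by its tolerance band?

7821 Ω

Violet → 7 (first significant figure)
White → 9 (second significant figure)
Black → 0 (third significant figure)
Brown → ×10 multiplier
Brown → ±1% tolerance
790 × 10 = 7900 Ω
Smallest = 7900 × (1 − 1/100) = 7821 Ω.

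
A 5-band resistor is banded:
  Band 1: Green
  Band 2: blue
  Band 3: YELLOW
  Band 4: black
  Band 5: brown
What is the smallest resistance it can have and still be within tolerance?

558.36 Ω

Green → 5 (first significant figure)
Blue → 6 (second significant figure)
Yellow → 4 (third significant figure)
Black → ×1 multiplier
Brown → ±1% tolerance
564 × 1 = 564 Ω
Smallest = 564 × (1 − 1/100) = 558.36 Ω.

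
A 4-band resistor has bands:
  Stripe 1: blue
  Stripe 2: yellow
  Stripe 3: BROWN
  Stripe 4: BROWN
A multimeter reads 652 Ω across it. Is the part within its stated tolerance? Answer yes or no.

Blue → 6 (first significant figure)
Yellow → 4 (second significant figure)
Brown → ×10 multiplier
Brown → ±1% tolerance
64 × 10 = 640 Ω
Allowed range: 633.6 Ω to 646.4 Ω.
652 Ω lies outside that range.

no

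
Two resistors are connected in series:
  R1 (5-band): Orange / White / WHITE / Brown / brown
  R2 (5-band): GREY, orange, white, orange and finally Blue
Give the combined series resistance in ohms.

842990 Ω

R1: orange, white, white → 399; brown ×10 → 3990 Ω.
R2: grey, orange, white → 839; orange ×10^3 → 839000 Ω.
Series: 3990 + 839000 = 842990 Ω.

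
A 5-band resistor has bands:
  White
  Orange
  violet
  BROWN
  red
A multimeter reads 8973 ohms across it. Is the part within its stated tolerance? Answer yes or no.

White → 9 (first significant figure)
Orange → 3 (second significant figure)
Violet → 7 (third significant figure)
Brown → ×10 multiplier
Red → ±2% tolerance
937 × 10 = 9370 Ω
Allowed range: 9182.6 Ω to 9557.4 Ω.
8973 ohms lies outside that range.

no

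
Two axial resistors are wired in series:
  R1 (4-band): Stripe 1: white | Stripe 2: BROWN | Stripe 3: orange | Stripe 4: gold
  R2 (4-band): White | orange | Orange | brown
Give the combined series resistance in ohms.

184000 Ω

R1: white, brown → 91; orange ×10^3 → 91000 Ω.
R2: white, orange → 93; orange ×10^3 → 93000 Ω.
Series: 91000 + 93000 = 184000 Ω.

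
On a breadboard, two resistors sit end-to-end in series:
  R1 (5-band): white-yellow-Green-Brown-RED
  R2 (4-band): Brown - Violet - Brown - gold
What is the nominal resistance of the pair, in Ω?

R1: white, yellow, green → 945; brown ×10 → 9450 Ω.
R2: brown, violet → 17; brown ×10 → 170 Ω.
Series: 9450 + 170 = 9620 Ω.

9620 Ω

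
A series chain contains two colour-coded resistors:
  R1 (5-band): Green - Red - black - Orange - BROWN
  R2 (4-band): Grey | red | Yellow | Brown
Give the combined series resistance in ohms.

R1: green, red, black → 520; orange ×10^3 → 520000 Ω.
R2: grey, red → 82; yellow ×10^4 → 820000 Ω.
Series: 520000 + 820000 = 1340000 Ω.

1340000 Ω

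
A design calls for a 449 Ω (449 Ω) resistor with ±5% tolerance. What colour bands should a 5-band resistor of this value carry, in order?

449 Ω = 449 × 10^0.
4 → yellow
4 → yellow
9 → white
Multiplier 10^0 → black.
±5% tolerance → gold.

yellow, yellow, white, black, gold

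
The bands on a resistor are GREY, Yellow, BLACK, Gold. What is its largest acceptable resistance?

88.2 Ω

Grey → 8 (first significant figure)
Yellow → 4 (second significant figure)
Black → ×1 multiplier
Gold → ±5% tolerance
84 × 1 = 84 Ω
Largest = 84 × (1 + 5/100) = 88.2 Ω.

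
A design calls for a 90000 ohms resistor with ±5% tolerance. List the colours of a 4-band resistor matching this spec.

white, black, orange, gold

90000 Ω = 90 × 10^3.
9 → white
0 → black
Multiplier 10^3 → orange.
±5% tolerance → gold.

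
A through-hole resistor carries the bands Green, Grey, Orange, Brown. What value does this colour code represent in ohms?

58000 Ω

Green → 5 (first significant figure)
Grey → 8 (second significant figure)
Orange → ×10^3 multiplier
58 × 1000 = 58000 Ω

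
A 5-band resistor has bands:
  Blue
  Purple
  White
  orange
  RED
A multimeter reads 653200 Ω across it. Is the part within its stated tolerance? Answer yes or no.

Blue → 6 (first significant figure)
Violet → 7 (second significant figure)
White → 9 (third significant figure)
Orange → ×10^3 multiplier
Red → ±2% tolerance
679 × 1000 = 679000 Ω
Allowed range: 665420 Ω to 692580 Ω.
653200 Ω lies outside that range.

no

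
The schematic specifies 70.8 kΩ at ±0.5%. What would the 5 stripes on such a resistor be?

70800 Ω = 708 × 10^2.
7 → violet
0 → black
8 → grey
Multiplier 10^2 → red.
±0.5% tolerance → green.

violet, black, grey, red, green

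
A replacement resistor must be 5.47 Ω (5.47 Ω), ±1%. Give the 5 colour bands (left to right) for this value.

5.47 Ω = 547 × 10^-2.
5 → green
4 → yellow
7 → violet
Multiplier 10^-2 → silver.
±1% tolerance → brown.

green, yellow, violet, silver, brown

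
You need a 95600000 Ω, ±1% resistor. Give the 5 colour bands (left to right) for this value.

95600000 Ω = 956 × 10^5.
9 → white
5 → green
6 → blue
Multiplier 10^5 → green.
±1% tolerance → brown.

white, green, blue, green, brown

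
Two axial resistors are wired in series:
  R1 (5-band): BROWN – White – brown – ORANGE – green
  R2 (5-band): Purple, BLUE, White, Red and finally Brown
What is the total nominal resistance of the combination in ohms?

267900 Ω

R1: brown, white, brown → 191; orange ×10^3 → 191000 Ω.
R2: violet, blue, white → 769; red ×10^2 → 76900 Ω.
Series: 191000 + 76900 = 267900 Ω.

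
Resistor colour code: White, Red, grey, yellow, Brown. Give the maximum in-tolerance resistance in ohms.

White → 9 (first significant figure)
Red → 2 (second significant figure)
Grey → 8 (third significant figure)
Yellow → ×10^4 multiplier
Brown → ±1% tolerance
928 × 10000 = 9280000 Ω
Maximum = 9280000 × (1 + 1/100) = 9372800 Ω.

9372800 Ω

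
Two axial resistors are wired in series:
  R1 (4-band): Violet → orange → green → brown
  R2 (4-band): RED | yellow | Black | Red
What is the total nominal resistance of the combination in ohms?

R1: violet, orange → 73; green ×10^5 → 7300000 Ω.
R2: red, yellow → 24; black ×1 → 24 Ω.
Series: 7300000 + 24 = 7300024 Ω.

7300024 Ω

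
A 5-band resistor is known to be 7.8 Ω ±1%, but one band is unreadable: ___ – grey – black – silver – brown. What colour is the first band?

violet

7.8 Ω = 780 × 10^-2.
The first band gives digit 7 of the significand, and 7 is violet.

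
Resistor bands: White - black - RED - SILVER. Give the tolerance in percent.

±10%

The last band, silver, is the tolerance band.
Silver corresponds to ±10%.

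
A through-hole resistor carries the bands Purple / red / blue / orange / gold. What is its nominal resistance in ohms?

726000 Ω

Violet → 7 (first significant figure)
Red → 2 (second significant figure)
Blue → 6 (third significant figure)
Orange → ×10^3 multiplier
726 × 1000 = 726000 Ω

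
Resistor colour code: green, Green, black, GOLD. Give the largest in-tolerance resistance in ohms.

57.75 Ω

Green → 5 (first significant figure)
Green → 5 (second significant figure)
Black → ×1 multiplier
Gold → ±5% tolerance
55 × 1 = 55 Ω
Largest = 55 × (1 + 5/100) = 57.75 Ω.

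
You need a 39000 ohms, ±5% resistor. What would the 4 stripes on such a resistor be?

orange, white, orange, gold

39000 Ω = 39 × 10^3.
3 → orange
9 → white
Multiplier 10^3 → orange.
±5% tolerance → gold.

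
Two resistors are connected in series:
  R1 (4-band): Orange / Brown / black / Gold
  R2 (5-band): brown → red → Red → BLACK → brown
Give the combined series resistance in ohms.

153 Ω

R1: orange, brown → 31; black ×1 → 31 Ω.
R2: brown, red, red → 122; black ×1 → 122 Ω.
Series: 31 + 122 = 153 Ω.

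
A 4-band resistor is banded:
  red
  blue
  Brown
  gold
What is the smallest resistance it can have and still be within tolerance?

Red → 2 (first significant figure)
Blue → 6 (second significant figure)
Brown → ×10 multiplier
Gold → ±5% tolerance
26 × 10 = 260 Ω
Smallest = 260 × (1 − 5/100) = 247 Ω.

247 Ω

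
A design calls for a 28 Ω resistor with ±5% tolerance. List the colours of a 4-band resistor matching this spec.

28 Ω = 28 × 10^0.
2 → red
8 → grey
Multiplier 10^0 → black.
±5% tolerance → gold.

red, grey, black, gold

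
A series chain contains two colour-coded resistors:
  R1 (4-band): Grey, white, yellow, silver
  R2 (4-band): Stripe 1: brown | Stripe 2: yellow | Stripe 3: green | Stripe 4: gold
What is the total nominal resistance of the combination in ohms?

2290000 Ω

R1: grey, white → 89; yellow ×10^4 → 890000 Ω.
R2: brown, yellow → 14; green ×10^5 → 1400000 Ω.
Series: 890000 + 1400000 = 2290000 Ω.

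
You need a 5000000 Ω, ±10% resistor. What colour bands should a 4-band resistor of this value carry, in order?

green, black, green, silver

5000000 Ω = 50 × 10^5.
5 → green
0 → black
Multiplier 10^5 → green.
±10% tolerance → silver.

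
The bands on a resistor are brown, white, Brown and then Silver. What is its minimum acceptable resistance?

171 Ω

Brown → 1 (first significant figure)
White → 9 (second significant figure)
Brown → ×10 multiplier
Silver → ±10% tolerance
19 × 10 = 190 Ω
Minimum = 190 × (1 − 10/100) = 171 Ω.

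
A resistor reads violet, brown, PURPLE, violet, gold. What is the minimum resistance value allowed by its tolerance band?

6811500000 Ω

Violet → 7 (first significant figure)
Brown → 1 (second significant figure)
Violet → 7 (third significant figure)
Violet → ×10^7 multiplier
Gold → ±5% tolerance
717 × 10000000 = 7170000000 Ω
Minimum = 7170000000 × (1 − 5/100) = 6811500000 Ω.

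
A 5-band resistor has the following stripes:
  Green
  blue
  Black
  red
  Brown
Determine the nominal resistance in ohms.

56000 Ω

Green → 5 (first significant figure)
Blue → 6 (second significant figure)
Black → 0 (third significant figure)
Red → ×10^2 multiplier
560 × 100 = 56000 Ω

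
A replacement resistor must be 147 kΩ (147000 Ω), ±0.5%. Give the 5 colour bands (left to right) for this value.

brown, yellow, violet, orange, green

147000 Ω = 147 × 10^3.
1 → brown
4 → yellow
7 → violet
Multiplier 10^3 → orange.
±0.5% tolerance → green.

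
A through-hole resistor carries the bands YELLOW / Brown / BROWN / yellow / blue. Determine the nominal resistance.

4110000 Ω

Yellow → 4 (first significant figure)
Brown → 1 (second significant figure)
Brown → 1 (third significant figure)
Yellow → ×10^4 multiplier
411 × 10000 = 4110000 Ω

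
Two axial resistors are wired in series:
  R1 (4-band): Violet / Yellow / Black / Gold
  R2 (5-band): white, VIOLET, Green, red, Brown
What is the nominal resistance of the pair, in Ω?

R1: violet, yellow → 74; black ×1 → 74 Ω.
R2: white, violet, green → 975; red ×10^2 → 97500 Ω.
Series: 74 + 97500 = 97574 Ω.

97574 Ω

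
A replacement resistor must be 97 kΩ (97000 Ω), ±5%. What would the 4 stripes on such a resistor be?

97000 Ω = 97 × 10^3.
9 → white
7 → violet
Multiplier 10^3 → orange.
±5% tolerance → gold.

white, violet, orange, gold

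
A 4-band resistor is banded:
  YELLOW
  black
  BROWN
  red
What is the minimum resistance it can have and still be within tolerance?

392 Ω

Yellow → 4 (first significant figure)
Black → 0 (second significant figure)
Brown → ×10 multiplier
Red → ±2% tolerance
40 × 10 = 400 Ω
Minimum = 400 × (1 − 2/100) = 392 Ω.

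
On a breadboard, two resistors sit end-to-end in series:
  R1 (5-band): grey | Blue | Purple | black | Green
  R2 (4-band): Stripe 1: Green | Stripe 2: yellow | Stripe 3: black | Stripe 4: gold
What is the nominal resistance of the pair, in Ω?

R1: grey, blue, violet → 867; black ×1 → 867 Ω.
R2: green, yellow → 54; black ×1 → 54 Ω.
Series: 867 + 54 = 921 Ω.

921 Ω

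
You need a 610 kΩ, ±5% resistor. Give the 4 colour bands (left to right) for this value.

610000 Ω = 61 × 10^4.
6 → blue
1 → brown
Multiplier 10^4 → yellow.
±5% tolerance → gold.

blue, brown, yellow, gold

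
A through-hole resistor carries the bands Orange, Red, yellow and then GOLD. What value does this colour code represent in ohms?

Orange → 3 (first significant figure)
Red → 2 (second significant figure)
Yellow → ×10^4 multiplier
32 × 10000 = 320000 Ω

320000 Ω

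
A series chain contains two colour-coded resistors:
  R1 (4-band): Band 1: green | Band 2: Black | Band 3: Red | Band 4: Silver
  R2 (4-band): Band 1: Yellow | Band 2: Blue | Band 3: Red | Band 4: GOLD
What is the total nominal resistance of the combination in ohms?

R1: green, black → 50; red ×10^2 → 5000 Ω.
R2: yellow, blue → 46; red ×10^2 → 4600 Ω.
Series: 5000 + 4600 = 9600 Ω.

9600 Ω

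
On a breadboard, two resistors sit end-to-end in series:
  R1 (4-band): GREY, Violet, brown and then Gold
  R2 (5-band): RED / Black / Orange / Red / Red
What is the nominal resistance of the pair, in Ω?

R1: grey, violet → 87; brown ×10 → 870 Ω.
R2: red, black, orange → 203; red ×10^2 → 20300 Ω.
Series: 870 + 20300 = 21170 Ω.

21170 Ω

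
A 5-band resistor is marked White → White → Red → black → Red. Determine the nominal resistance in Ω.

White → 9 (first significant figure)
White → 9 (second significant figure)
Red → 2 (third significant figure)
Black → ×1 multiplier
992 × 1 = 992 Ω

992 Ω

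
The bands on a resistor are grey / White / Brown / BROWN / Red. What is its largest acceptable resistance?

Grey → 8 (first significant figure)
White → 9 (second significant figure)
Brown → 1 (third significant figure)
Brown → ×10 multiplier
Red → ±2% tolerance
891 × 10 = 8910 Ω
Largest = 8910 × (1 + 2/100) = 9088.2 Ω.

9088.2 Ω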